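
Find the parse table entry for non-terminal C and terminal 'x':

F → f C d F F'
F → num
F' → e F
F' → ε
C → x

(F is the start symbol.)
To find M[C, 'x'], we find productions for C where 'x' is in the predict set (PREDICT(N → α) = (FIRST(α) \ {ε}) ∪ (FOLLOW(N) if α ⇒* ε)).

C → x: PREDICT = { 'x' }
  'x' is in predict set, so this production goes in M[C, 'x']

M[C, 'x'] = C → x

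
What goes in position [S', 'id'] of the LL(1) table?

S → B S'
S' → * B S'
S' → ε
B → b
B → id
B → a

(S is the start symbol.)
Empty (error entry)

To find M[S', 'id'], we find productions for S' where 'id' is in the predict set (PREDICT(N → α) = (FIRST(α) \ {ε}) ∪ (FOLLOW(N) if α ⇒* ε)).

Relevant sets:
  FOLLOW(S') = { $ }

S' → * B S': PREDICT = { '*' }
S' → ε: PREDICT = { $ }

M[S', 'id'] is empty (no production applies)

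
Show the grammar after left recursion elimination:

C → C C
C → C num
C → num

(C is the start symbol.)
C is directly left-recursive. The standard transformation for
  A → A α₁ | ... | A α_m | β₁ | ... | β_n
is
  A  → β₁ A' | ... | β_n A'
  A' → α₁ A' | ... | α_m A' | ε

C → num becomes C → num C'
C → C C becomes C' → C C'
C → C num becomes C' → num C'
Add C' → ε

Resulting grammar:
C → num C'
C' → C C'
C' → num C'
C' → ε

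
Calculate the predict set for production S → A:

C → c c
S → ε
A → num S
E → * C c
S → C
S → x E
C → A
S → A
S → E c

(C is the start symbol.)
{ 'num' }

PREDICT(S → A) = (FIRST(RHS) \ {ε}) ∪ (FOLLOW(S) if ε ∈ FIRST(RHS), i.e. RHS ⇒* ε)
FIRST(A) = { 'num' }
FIRST(A) = { 'num' }
ε ∉ FIRST(A), so FOLLOW(S) is not added.
PREDICT(S → A) = { 'num' }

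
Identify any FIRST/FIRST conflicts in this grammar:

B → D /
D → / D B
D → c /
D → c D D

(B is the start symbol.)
A FIRST/FIRST conflict occurs when two productions N → α and N → β for the same non-terminal have FIRST(α) ∩ FIRST(β) ≠ ∅ (with ε ∈ FIRST of a nullable right-hand side, so two nullable alternatives also conflict).

Productions for D:
  D → / D B: FIRST = { '/' }
  D → c /: FIRST = { 'c' }
  D → c D D: FIRST = { 'c' }
B has only one production, so no FIRST/FIRST conflict is possible there.

Conflict for D: D → c / and D → c D D
  Overlap: { 'c' }

Answer: Yes. D → c '/' / D → c D D on { 'c' }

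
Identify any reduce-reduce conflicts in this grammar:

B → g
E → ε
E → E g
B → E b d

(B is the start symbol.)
Augment with B' → B and build the canonical LR(0) collection (I0 = CLOSURE({[B' → . B]}), then GOTO on every symbol after a dot until no new states appear). It has 7 states:
  I0: { [B → . E b d], [B → . g], [B' → . B], [E → . E g], [E → .] }  — shift, reduce
  I1: { [B' → B .] }  — accept
  I2: { [B → E . b d], [E → E . g] }  — shift
  I3: { [B → g .] }  — reduce
  I4: { [B → E b . d] }  — shift
  I5: { [E → E g .] }  — reduce
  I6: { [B → E b d .] }  — reduce

No state contains more than one complete item.

Answer: No reduce-reduce conflicts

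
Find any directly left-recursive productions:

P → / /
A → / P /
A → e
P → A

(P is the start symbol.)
No direct left recursion

Direct left recursion occurs when N → N α for some non-terminal N (the right-hand side begins with the left-hand side itself).

P → / /: starts with '/'
A → / P /: starts with '/'
A → e: starts with e
P → A: starts with A

No direct left recursion found.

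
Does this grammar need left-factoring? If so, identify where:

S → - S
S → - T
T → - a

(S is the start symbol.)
Yes, S has productions with common prefix '-'

Left-factoring is needed when two productions for the same non-terminal
share a common prefix on the right-hand side.

Productions for S:
  S → - S
  S → - T

Found common prefix '-' in productions for S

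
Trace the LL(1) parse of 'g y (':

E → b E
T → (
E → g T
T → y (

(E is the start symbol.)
LL(1) parsing maintains a stack (initially the start symbol over $) and the input. At each step: if the stack top is a terminal, match it against the current input token; if it is a non-terminal N, replace it with the RHS of M[N, lookahead] (the unique production whose predict set contains the lookahead).

Stack is shown with the top on the left.

Stack  Input    Action
----------------------
E $    g y ( $  output E → g T
g T $  g y ( $  match 'g'
T $    y ( $    output T → y (
y ( $  y ( $    match 'y'
( $    ( $      match '('
$      $        accept

The string is accepted.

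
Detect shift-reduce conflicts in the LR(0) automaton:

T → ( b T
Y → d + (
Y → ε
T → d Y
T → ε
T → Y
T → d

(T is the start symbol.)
Yes — I0: [T → .] vs [T → . ( b T]; I4: [T → d .] vs [Y → . d + (]; I9: [T → .] vs [T → . ( b T]

A shift-reduce conflict occurs when an LR(0) state has both:
  - a complete (reduce) item [A → α .] (dot at the end), and
  - a shift item [B → β . c γ] (dot before a terminal).

Augment with T' → T and build the canonical LR(0) collection (I0 = CLOSURE({[T' → . T]}), then GOTO on every symbol after a dot until no new states appear). It has 11 states:
  I0: { [T → . ( b T], [T → . Y], [T → . d Y], [T → . d], [T → .], [T' → . T], [Y → . d + (], [Y → .] }  — shift, 2 reduces
  I1: { [T → ( . b T] }  — shift
  I2: { [T' → T .] }  — accept
  I3: { [T → Y .] }  — reduce
  I4: { [T → d . Y], [T → d .], [Y → . d + (], [Y → .], [Y → d . + (] }  — shift, 2 reduces
  I5: { [Y → d + . (] }  — shift
  I6: { [T → d Y .] }  — reduce
  I7: { [Y → d . + (] }  — shift
  I8: { [Y → d + ( .] }  — reduce
  I9: { [T → ( b . T], [T → . ( b T], [T → . Y], [T → . d Y], [T → . d], [T → .], [Y → . d + (], [Y → .] }  — shift, 2 reduces
  I10: { [T → ( b T .] }  — reduce

I0 contains reduce items [T → .], [Y → .] and shift items [T → . ( b T], [T → . d], [T → . d Y], [Y → . d + (] — shift-reduce conflict.
I4 contains reduce items [T → d .], [Y → .] and shift items [Y → . d + (], [Y → d . + (] — shift-reduce conflict.
I9 contains reduce items [T → .], [Y → .] and shift items [T → . ( b T], [T → . d], [T → . d Y], [Y → . d + (] — shift-reduce conflict.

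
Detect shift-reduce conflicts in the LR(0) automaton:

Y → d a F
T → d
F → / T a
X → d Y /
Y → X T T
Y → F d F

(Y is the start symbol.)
No shift-reduce conflicts

A shift-reduce conflict occurs when an LR(0) state has both:
  - a complete (reduce) item [A → α .] (dot at the end), and
  - a shift item [B → β . c γ] (dot before a terminal).

Augment with Y' → Y and build the canonical LR(0) collection (I0 = CLOSURE({[Y' → . Y]}), then GOTO on every symbol after a dot until no new states appear). It has 17 states:
  I0: { [F → . / T a], [X → . d Y /], [Y → . F d F], [Y → . X T T], [Y → . d a F], [Y' → . Y] }  — shift
  I1: { [F → / . T a], [T → . d] }  — shift
  I2: { [Y → F . d F] }  — shift
  I3: { [T → . d], [Y → X . T T] }  — shift
  I4: { [Y' → Y .] }  — accept
  I5: { [F → . / T a], [X → . d Y /], [X → d . Y /], [Y → . F d F], [Y → . X T T], [Y → . d a F], [Y → d . a F] }  — shift
  I6: { [X → d Y . /] }  — shift
  I7: { [F → . / T a], [Y → d a . F] }  — shift
  I8: { [Y → d a F .] }  — reduce
  I9: { [X → d Y / .] }  — reduce
  I10: { [T → . d], [Y → X T . T] }  — shift
  I11: { [T → d .] }  — reduce
  I12: { [Y → X T T .] }  — reduce
  I13: { [F → . / T a], [Y → F d . F] }  — shift
  I14: { [Y → F d F .] }  — reduce
  I15: { [F → / T . a] }  — shift
  I16: { [F → / T a .] }  — reduce

No state contains both a complete item and a shift item.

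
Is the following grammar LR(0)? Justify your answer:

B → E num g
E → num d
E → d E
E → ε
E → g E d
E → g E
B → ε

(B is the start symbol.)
No. Shift-reduce conflict between [B → .] and [E → . d E]

A grammar is LR(0) if no state in the canonical LR(0) collection has:
  - both a shift item (dot before a terminal) and a complete item (shift-reduce conflict), or
  - two or more complete items (reduce-reduce conflict; the accept item [B' → B .] counts as a complete item here).

Augment with B' → B and build the canonical LR(0) collection (I0 = CLOSURE({[B' → . B]}), then GOTO on every symbol after a dot until no new states appear). It has 12 states:
  I0: { [B → . E num g], [B → .], [B' → . B], [E → . d E], [E → . g E d], [E → . g E], [E → . num d], [E → .] }  — shift, 2 reduces
  I1: { [B' → B .] }  — accept
  I2: { [B → E . num g] }  — shift
  I3: { [E → . d E], [E → . g E d], [E → . g E], [E → . num d], [E → .], [E → d . E] }  — shift, reduce
  I4: { [E → . d E], [E → . g E d], [E → . g E], [E → . num d], [E → .], [E → g . E d], [E → g . E] }  — shift, reduce
  I5: { [E → num . d] }  — shift
  I6: { [E → num d .] }  — reduce
  I7: { [E → g E . d], [E → g E .] }  — shift, reduce
  I8: { [E → g E d .] }  — reduce
  I9: { [E → d E .] }  — reduce
  I10: { [B → E num . g] }  — shift
  I11: { [B → E num g .] }  — reduce

Conflict in state I0:
  Shift-reduce conflict between [B → .] and [E → . d E]
So the grammar is NOT LR(0).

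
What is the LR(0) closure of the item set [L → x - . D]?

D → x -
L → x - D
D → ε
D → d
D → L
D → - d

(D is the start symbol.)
{ [D → . - d], [D → . L], [D → . d], [D → . x -], [D → .], [L → . x - D], [L → x - . D] }

Start with: [L → x - . D]
  [L → x - . D] has the dot before D: add [D → . x -], [D → .], [D → . d], [D → . L], [D → . - d]
  [D → . L] has the dot before L: add [L → . x - D]
No further items can be added.

CLOSURE = { [D → . - d], [D → . L], [D → . d], [D → . x -], [D → .], [L → . x - D], [L → x - . D] }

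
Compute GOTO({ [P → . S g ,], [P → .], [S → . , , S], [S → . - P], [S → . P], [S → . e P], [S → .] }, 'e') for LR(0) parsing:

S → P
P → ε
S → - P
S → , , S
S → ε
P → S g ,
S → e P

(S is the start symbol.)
GOTO(I, 'e') = CLOSURE({ [A → αX.β] : [A → α.Xβ] ∈ I, X = 'e' })

Items with dot before 'e', with the dot advanced:
  [S → . e P] → [S → e . P]
Closure of the advanced items:
  [S → e . P] has the dot before P: add [P → .], [P → . S g ,]
  [P → . S g ,] has the dot before S: add [S → . P], [S → . - P], [S → . , , S], [S → .], [S → . e P]

GOTO = { [P → . S g ,], [P → .], [S → . , , S], [S → . - P], [S → . P], [S → . e P], [S → .], [S → e . P] }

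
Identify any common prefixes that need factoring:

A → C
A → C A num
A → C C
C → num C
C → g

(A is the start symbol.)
Yes, A has productions with common prefix 'C'

Left-factoring is needed when two productions for the same non-terminal
share a common prefix on the right-hand side.

Productions for A:
  A → C
  A → C A num
  A → C C
Productions for C:
  C → num C
  C → g

Found common prefix 'C' in productions for A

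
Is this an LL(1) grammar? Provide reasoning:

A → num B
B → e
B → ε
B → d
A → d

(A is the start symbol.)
A grammar is LL(1) if for each non-terminal N with multiple productions, the predict sets of those productions are pairwise disjoint, where PREDICT(N → α) = (FIRST(α) \ {ε}) ∪ (FOLLOW(N) if α ⇒* ε).

Relevant sets:
  FOLLOW(B) = { $ }

For A:
  PREDICT(A → num B) = { 'num' }
  PREDICT(A → d) = { 'd' }
For B:
  PREDICT(B → e) = { 'e' }
  PREDICT(B → ε) = { $ }
  PREDICT(B → d) = { 'd' }

All predict sets are disjoint. The grammar IS LL(1).

Answer: Yes, the grammar is LL(1).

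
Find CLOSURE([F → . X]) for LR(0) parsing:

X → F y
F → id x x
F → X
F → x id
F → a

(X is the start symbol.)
To compute CLOSURE, for each item [A → α.Bβ] where B is a non-terminal, add [B → .γ] for all productions B → γ; repeat for the newly added items until nothing changes.

Start with: [F → . X]
  [F → . X] has the dot before X: add [X → . F y]
  [X → . F y] has the dot before F: add [F → . id x x], [F → . x id], [F → . a]
No further items can be added.

CLOSURE = { [F → . X], [F → . a], [F → . id x x], [F → . x id], [X → . F y] }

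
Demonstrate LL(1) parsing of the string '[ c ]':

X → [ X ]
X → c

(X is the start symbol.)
Stack is shown with the top on the left.

Stack    Input    Action
------------------------
X $      [ c ] $  output X → [ X ]
[ X ] $  [ c ] $  match '['
X ] $    c ] $    output X → c
c ] $    c ] $    match 'c'
] $      ] $      match ']'
$        $        accept

The string is accepted.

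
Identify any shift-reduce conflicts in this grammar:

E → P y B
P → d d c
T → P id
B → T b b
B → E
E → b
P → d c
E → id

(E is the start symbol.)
No shift-reduce conflicts

Augment with E' → E and build the canonical LR(0) collection (I0 = CLOSURE({[E' → . E]}), then GOTO on every symbol after a dot until no new states appear). It has 17 states:
  I0: { [E → . P y B], [E → . b], [E → . id], [E' → . E], [P → . d c], [P → . d d c] }  — shift
  I1: { [E' → E .] }  — accept
  I2: { [E → P . y B] }  — shift
  I3: { [E → b .] }  — reduce
  I4: { [P → d . c], [P → d . d c] }  — shift
  I5: { [E → id .] }  — reduce
  I6: { [P → d c .] }  — reduce
  I7: { [P → d d . c] }  — shift
  I8: { [P → d d c .] }  — reduce
  I9: { [B → . E], [B → . T b b], [E → . P y B], [E → . b], [E → . id], [E → P y . B], [P → . d c], [P → . d d c], [T → . P id] }  — shift
  I10: { [E → P y B .] }  — reduce
  I11: { [B → E .] }  — reduce
  I12: { [E → P . y B], [T → P . id] }  — shift
  I13: { [B → T . b b] }  — shift
  I14: { [B → T b . b] }  — shift
  I15: { [B → T b b .] }  — reduce
  I16: { [T → P id .] }  — reduce

No state contains both a complete item and a shift item.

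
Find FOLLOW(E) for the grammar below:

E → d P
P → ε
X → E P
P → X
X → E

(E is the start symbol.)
{ $, 'd' }

E is the start symbol, so $ ∈ FOLLOW(E).
In X → E P: E is followed by P, add FIRST(P) \ {ε} = { 'd' }
  P is nullable, so also add FOLLOW(X)
In X → E: E is at the end, add FOLLOW(X)

The FOLLOW sets referred to above (computed the same way, to a fixed point):
  FOLLOW(X) = { $, 'd' }

Taking the union: FOLLOW(E) = { $, 'd' }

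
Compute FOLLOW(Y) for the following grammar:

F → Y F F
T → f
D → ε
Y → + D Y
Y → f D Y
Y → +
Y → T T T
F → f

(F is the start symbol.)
{ '+', 'f' }

To compute FOLLOW(Y), find every occurrence of Y on a right-hand side N → α Y β: add FIRST(β) \ {ε}, and if β is empty or nullable also add FOLLOW(N). Iterate to a fixed point.

In F → Y F F: Y is followed by F F, add FIRST(F F) \ {ε} = { '+', 'f' }
In Y → + D Y: Y is at the end; this adds FOLLOW(Y) to itself — nothing new
In Y → f D Y: Y is at the end; this adds FOLLOW(Y) to itself — nothing new

Taking the union: FOLLOW(Y) = { '+', 'f' }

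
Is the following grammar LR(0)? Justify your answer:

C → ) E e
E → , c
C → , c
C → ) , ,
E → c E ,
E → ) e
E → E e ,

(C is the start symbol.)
Augment with C' → C and build the canonical LR(0) collection (I0 = CLOSURE({[C' → . C]}), then GOTO on every symbol after a dot until no new states appear). It has 18 states:
  I0: { [C → . ) , ,], [C → . ) E e], [C → . , c], [C' → . C] }  — shift
  I1: { [C → ) . , ,], [C → ) . E e], [E → . ) e], [E → . , c], [E → . E e ,], [E → . c E ,] }  — shift
  I2: { [C → , . c] }  — shift
  I3: { [C' → C .] }  — accept
  I4: { [C → , c .] }  — reduce
  I5: { [E → ) . e] }  — shift
  I6: { [C → ) , . ,], [E → , . c] }  — shift
  I7: { [C → ) E . e], [E → E . e ,] }  — shift
  I8: { [E → . ) e], [E → . , c], [E → . E e ,], [E → . c E ,], [E → c . E ,] }  — shift
  I9: { [E → , . c] }  — shift
  I10: { [E → E . e ,], [E → c E . ,] }  — shift
  I11: { [E → c E , .] }  — reduce
  I12: { [E → E e . ,] }  — shift
  I13: { [E → E e , .] }  — reduce
  I14: { [E → , c .] }  — reduce
  I15: { [C → ) E e .], [E → E e . ,] }  — shift, reduce
  I16: { [C → ) , , .] }  — reduce
  I17: { [E → ) e .] }  — reduce

Conflict in state I15:
  Shift-reduce conflict between [C → ) E e .] and [E → E e . ,]
So the grammar is NOT LR(0).

Answer: No. Shift-reduce conflict between [C → ) E e .] and [E → E e . ,]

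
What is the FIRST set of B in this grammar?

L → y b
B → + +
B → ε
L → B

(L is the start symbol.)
To compute FIRST(B), examine every production with B on the left-hand side, reading each right-hand side left to right until a non-nullable symbol is reached.

From B → + +:
  - '+' is a terminal: add '+' and stop
From B → ε:
  - ε-production, so ε ∈ FIRST(B)

Collecting: FIRST(B) = { '+', ε }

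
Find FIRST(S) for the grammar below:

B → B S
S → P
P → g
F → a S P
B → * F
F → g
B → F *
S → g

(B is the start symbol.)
To compute FIRST(S), examine every production with S on the left-hand side, reading each right-hand side left to right until a non-nullable symbol is reached.

FIRST sets of the other non-terminals involved (by the same procedure, iterated to a fixed point):
  FIRST(P) = { 'g' }

From S → P:
  - P is a non-terminal: add FIRST(P) \ {ε} = { 'g' }
    P is not nullable, so stop
From S → g:
  - g is a terminal: add 'g' and stop

Collecting: FIRST(S) = { 'g' }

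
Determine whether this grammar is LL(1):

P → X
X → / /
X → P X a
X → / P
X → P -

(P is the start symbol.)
No. Predict set conflict for X: { '/' }

Relevant sets:
  FIRST(P) = { '/' }

For X:
  PREDICT(X → '/' '/') = { '/' }
  PREDICT(X → P X a) = { '/' }
  PREDICT(X → '/' P) = { '/' }
  PREDICT(X → P '-') = { '/' }
P has a single production, so nothing to check there.

Conflict found: Predict set conflict for X: { '/' }
The grammar is NOT LL(1).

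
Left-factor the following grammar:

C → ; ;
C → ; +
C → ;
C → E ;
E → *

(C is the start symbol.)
C → ; C'
C' → ;
C' → +
C' → ε
C → E ;
E → *

Left-factoring transforms A → αβ₁ | αβ₂ into A → αA' and A' → β₁ | β₂
(α is the longest common prefix among the alternatives). Repeat until
no nonterminal has two alternatives with a common prefix.

Round 1: C has alternatives sharing prefix ';'. Introduce C': C → ; C'
  Add: C' → ;
  Add: C' → +
  Add: C' → ε

No remaining common prefixes — done.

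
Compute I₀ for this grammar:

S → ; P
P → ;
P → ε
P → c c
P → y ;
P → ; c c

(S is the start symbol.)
First, augment the grammar with S' → S
I₀ = CLOSURE({ [S' → . S] }):
  [S' → . S] has the dot before S: add [S → . ; P]
No further items can be added.

I₀ = { [S → . ; P], [S' → . S] }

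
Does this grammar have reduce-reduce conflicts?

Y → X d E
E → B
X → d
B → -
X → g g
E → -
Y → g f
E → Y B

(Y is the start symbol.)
Yes — I8: [B → - .] vs [E → - .]

Augment with Y' → Y and build the canonical LR(0) collection (I0 = CLOSURE({[Y' → . Y]}), then GOTO on every symbol after a dot until no new states appear). It has 14 states:
  I0: { [X → . d], [X → . g g], [Y → . X d E], [Y → . g f], [Y' → . Y] }  — shift
  I1: { [Y → X . d E] }  — shift
  I2: { [Y' → Y .] }  — accept
  I3: { [X → d .] }  — reduce
  I4: { [X → g . g], [Y → g . f] }  — shift
  I5: { [Y → g f .] }  — reduce
  I6: { [X → g g .] }  — reduce
  I7: { [B → . -], [E → . -], [E → . B], [E → . Y B], [X → . d], [X → . g g], [Y → . X d E], [Y → . g f], [Y → X d . E] }  — shift
  I8: { [B → - .], [E → - .] }  — 2 reduces
  I9: { [E → B .] }  — reduce
  I10: { [Y → X d E .] }  — reduce
  I11: { [B → . -], [E → Y . B] }  — shift
  I12: { [B → - .] }  — reduce
  I13: { [E → Y B .] }  — reduce

I8 contains complete items [B → - .], [E → - .] — reduce-reduce conflict.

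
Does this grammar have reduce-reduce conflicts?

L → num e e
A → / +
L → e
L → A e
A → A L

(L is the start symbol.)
Yes — I9: [L → A e .] vs [L → e .]

Augment with L' → L and build the canonical LR(0) collection (I0 = CLOSURE({[L' → . L]}), then GOTO on every symbol after a dot until no new states appear). It has 11 states:
  I0: { [A → . / +], [A → . A L], [L → . A e], [L → . e], [L → . num e e], [L' → . L] }  — shift
  I1: { [A → / . +] }  — shift
  I2: { [A → . / +], [A → . A L], [A → A . L], [L → . A e], [L → . e], [L → . num e e], [L → A . e] }  — shift
  I3: { [L' → L .] }  — accept
  I4: { [L → e .] }  — reduce
  I5: { [L → num . e e] }  — shift
  I6: { [L → num e . e] }  — shift
  I7: { [L → num e e .] }  — reduce
  I8: { [A → A L .] }  — reduce
  I9: { [L → A e .], [L → e .] }  — 2 reduces
  I10: { [A → / + .] }  — reduce

I9 contains complete items [L → A e .], [L → e .] — reduce-reduce conflict.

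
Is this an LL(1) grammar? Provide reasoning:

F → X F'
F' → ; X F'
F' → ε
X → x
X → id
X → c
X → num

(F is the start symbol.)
Yes, the grammar is LL(1).

A grammar is LL(1) if for each non-terminal N with multiple productions, the predict sets of those productions are pairwise disjoint, where PREDICT(N → α) = (FIRST(α) \ {ε}) ∪ (FOLLOW(N) if α ⇒* ε).

Relevant sets:
  FOLLOW(F') = { $ }

For F':
  PREDICT(F' → ';' X F') = { ';' }
  PREDICT(F' → ε) = { $ }
For X:
  PREDICT(X → x) = { 'x' }
  PREDICT(X → id) = { 'id' }
  PREDICT(X → c) = { 'c' }
  PREDICT(X → num) = { 'num' }
F has a single production, so nothing to check there.

All predict sets are disjoint. The grammar IS LL(1).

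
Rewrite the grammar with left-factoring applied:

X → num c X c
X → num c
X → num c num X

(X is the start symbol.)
Left-factoring transforms A → αβ₁ | αβ₂ into A → αA' and A' → β₁ | β₂
(α is the longest common prefix among the alternatives). Repeat until
no nonterminal has two alternatives with a common prefix.

Round 1: X has alternatives sharing prefix 'num c'. Introduce X': X → num c X'
  Add: X' → X c
  Add: X' → ε
  Add: X' → num X

No remaining common prefixes — done.

Resulting grammar:
X → num c X'
X' → X c
X' → ε
X' → num X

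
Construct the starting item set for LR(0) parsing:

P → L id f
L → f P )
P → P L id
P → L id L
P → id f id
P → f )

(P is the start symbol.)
{ [L → . f P )], [P → . L id L], [P → . L id f], [P → . P L id], [P → . f )], [P → . id f id], [P' → . P] }

First, augment the grammar with P' → P
I₀ = CLOSURE({ [P' → . P] }):
  [P' → . P] has the dot before P: add [P → . L id f], [P → . P L id], [P → . L id L], [P → . id f id], [P → . f )]
  [P → . L id f] has the dot before L: add [L → . f P )]
No further items can be added.

I₀ = { [L → . f P )], [P → . L id L], [P → . L id f], [P → . P L id], [P → . f )], [P → . id f id], [P' → . P] }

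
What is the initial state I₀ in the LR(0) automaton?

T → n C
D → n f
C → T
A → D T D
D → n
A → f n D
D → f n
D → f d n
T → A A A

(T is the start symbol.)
First, augment the grammar with T' → T
I₀ = CLOSURE({ [T' → . T] }):
  [T' → . T] has the dot before T: add [T → . n C], [T → . A A A]
  [T → . A A A] has the dot before A: add [A → . D T D], [A → . f n D]
  [A → . D T D] has the dot before D: add [D → . n f], [D → . n], [D → . f n], [D → . f d n]
No further items can be added.

I₀ = { [A → . D T D], [A → . f n D], [D → . f d n], [D → . f n], [D → . n f], [D → . n], [T → . A A A], [T → . n C], [T' → . T] }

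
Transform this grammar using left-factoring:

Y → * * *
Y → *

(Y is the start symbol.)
Y → * Y'
Y' → * *
Y' → ε

Left-factoring transforms A → αβ₁ | αβ₂ into A → αA' and A' → β₁ | β₂
(α is the longest common prefix among the alternatives). Repeat until
no nonterminal has two alternatives with a common prefix.

Round 1: Y has alternatives sharing prefix '*'. Introduce Y': Y → * Y'
  Add: Y' → * *
  Add: Y' → ε

No remaining common prefixes — done.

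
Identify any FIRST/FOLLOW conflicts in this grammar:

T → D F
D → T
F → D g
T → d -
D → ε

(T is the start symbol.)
Yes. D → T with FOLLOW(D) on { 'd', 'g' }

Nullable non-terminals: D.
FIRST sets used below: FIRST(T) = { 'd', 'g' }

D: nullable alternative(s) D → ε; FOLLOW(D) = { 'd', 'g' }
  D → T: FIRST \ {ε} = { 'd', 'g' } — overlaps FOLLOW(D) on { 'd', 'g' }: CONFLICT
  D → ε: FIRST \ {ε} = { } — this is the only nullable alternative, skip

F, T have no nullable alternative, so no FIRST/FOLLOW check is needed there.

So the grammar has 1 FIRST/FOLLOW conflict (marked CONFLICT above).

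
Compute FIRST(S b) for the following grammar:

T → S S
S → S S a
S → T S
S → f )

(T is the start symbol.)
{ 'f' }

FIRST sets of the non-terminals involved (from the grammar, by fixed-point iteration):
  FIRST(S) = { 'f' }

To compute FIRST(S b), process the symbols left to right:
Symbol S is a non-terminal. Add FIRST(S) \ {ε} = { 'f' }
S is not nullable (ε ∉ FIRST(S)), so stop here.
FIRST(S b) = { 'f' }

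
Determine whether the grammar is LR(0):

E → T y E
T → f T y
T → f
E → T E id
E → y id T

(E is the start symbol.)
No. Shift-reduce conflict between [T → f .] and [T → . f]

Augment with E' → E and build the canonical LR(0) collection (I0 = CLOSURE({[E' → . E]}), then GOTO on every symbol after a dot until no new states appear). It has 13 states:
  I0: { [E → . T E id], [E → . T y E], [E → . y id T], [E' → . E], [T → . f T y], [T → . f] }  — shift
  I1: { [E' → E .] }  — accept
  I2: { [E → . T E id], [E → . T y E], [E → . y id T], [E → T . E id], [E → T . y E], [T → . f T y], [T → . f] }  — shift
  I3: { [T → . f T y], [T → . f], [T → f . T y], [T → f .] }  — shift, reduce
  I4: { [E → y . id T] }  — shift
  I5: { [E → y id . T], [T → . f T y], [T → . f] }  — shift
  I6: { [E → y id T .] }  — reduce
  I7: { [T → f T . y] }  — shift
  I8: { [T → f T y .] }  — reduce
  I9: { [E → T E . id] }  — shift
  I10: { [E → . T E id], [E → . T y E], [E → . y id T], [E → T y . E], [E → y . id T], [T → . f T y], [T → . f] }  — shift
  I11: { [E → T y E .] }  — reduce
  I12: { [E → T E id .] }  — reduce

Conflict in state I3:
  Shift-reduce conflict between [T → f .] and [T → . f]
So the grammar is NOT LR(0).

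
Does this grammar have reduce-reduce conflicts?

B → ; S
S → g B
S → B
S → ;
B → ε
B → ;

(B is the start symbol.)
A reduce-reduce conflict occurs when an LR(0) state has two complete items [A → α .] and [B → β .] — both call for a reduction, and with no lookahead the parser cannot choose between them.

Augment with B' → B and build the canonical LR(0) collection (I0 = CLOSURE({[B' → . B]}), then GOTO on every symbol after a dot until no new states appear). It has 8 states:
  I0: { [B → . ; S], [B → . ;], [B → .], [B' → . B] }  — shift, reduce
  I1: { [B → . ; S], [B → . ;], [B → .], [B → ; . S], [B → ; .], [S → . ;], [S → . B], [S → . g B] }  — shift, 2 reduces
  I2: { [B' → B .] }  — accept
  I3: { [B → . ; S], [B → . ;], [B → .], [B → ; . S], [B → ; .], [S → . ;], [S → . B], [S → . g B], [S → ; .] }  — shift, 3 reduces
  I4: { [S → B .] }  — reduce
  I5: { [B → ; S .] }  — reduce
  I6: { [B → . ; S], [B → . ;], [B → .], [S → g . B] }  — shift, reduce
  I7: { [S → g B .] }  — reduce

I1 contains complete items [B → .], [B → ; .] — reduce-reduce conflict.
I3 contains complete items [B → .], [B → ; .], [S → ; .] — reduce-reduce conflict.

Answer: Yes — I1: [B → .] vs [B → ; .]; I3: [B → .] vs [B → ; .]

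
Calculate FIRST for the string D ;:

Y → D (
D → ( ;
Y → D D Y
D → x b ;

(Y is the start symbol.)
{ '(', 'x' }

FIRST sets of the non-terminals involved (from the grammar, by fixed-point iteration):
  FIRST(D) = { '(', 'x' }

To compute FIRST(D ;), process the symbols left to right:
Symbol D is a non-terminal. Add FIRST(D) \ {ε} = { '(', 'x' }
D is not nullable (ε ∉ FIRST(D)), so stop here.
FIRST(D ;) = { '(', 'x' }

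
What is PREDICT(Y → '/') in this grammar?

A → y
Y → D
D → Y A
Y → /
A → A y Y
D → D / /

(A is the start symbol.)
{ '/' }

PREDICT(Y → '/') = (FIRST(RHS) \ {ε}) ∪ (FOLLOW(Y) if ε ∈ FIRST(RHS), i.e. RHS ⇒* ε)
FIRST('/') = { '/' }
ε ∉ FIRST('/'), so FOLLOW(Y) is not added.
PREDICT(Y → '/') = { '/' }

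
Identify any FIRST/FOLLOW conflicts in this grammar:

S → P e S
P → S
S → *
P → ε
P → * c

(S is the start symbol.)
A FIRST/FOLLOW conflict occurs when a non-terminal N has a nullable alternative N → β (β ⇒* ε) and another alternative N → α with FIRST(α) ∩ FOLLOW(N) ≠ ∅: on such a lookahead the parser cannot decide between expanding α and letting N vanish via β.

Nullable non-terminals: P.
FIRST sets used below: FIRST(S) = { '*', 'e' }

P: nullable alternative(s) P → ε; FOLLOW(P) = { 'e' }
  P → S: FIRST \ {ε} = { '*', 'e' } — overlaps FOLLOW(P) on { 'e' }: CONFLICT
  P → ε: FIRST \ {ε} = { } — this is the only nullable alternative, skip
  P → * c: FIRST \ {ε} = { '*' } — disjoint from FOLLOW(P)

S has no nullable alternative, so no FIRST/FOLLOW check is needed there.

So the grammar has 1 FIRST/FOLLOW conflict (marked CONFLICT above).

Answer: Yes. P → S with FOLLOW(P) on { 'e' }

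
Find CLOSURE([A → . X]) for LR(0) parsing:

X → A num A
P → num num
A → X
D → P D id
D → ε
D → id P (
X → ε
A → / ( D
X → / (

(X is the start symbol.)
Start with: [A → . X]
  [A → . X] has the dot before X: add [X → . A num A], [X → .], [X → . / (]
  [X → . A num A] has the dot before A: add [A → . / ( D]
No further items can be added.

CLOSURE = { [A → . / ( D], [A → . X], [X → . / (], [X → . A num A], [X → .] }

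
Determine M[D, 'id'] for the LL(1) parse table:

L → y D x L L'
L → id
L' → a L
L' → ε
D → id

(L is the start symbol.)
D → id

To find M[D, 'id'], we find productions for D where 'id' is in the predict set (PREDICT(N → α) = (FIRST(α) \ {ε}) ∪ (FOLLOW(N) if α ⇒* ε)).

D → id: PREDICT = { 'id' }
  'id' is in predict set, so this production goes in M[D, 'id']

M[D, 'id'] = D → id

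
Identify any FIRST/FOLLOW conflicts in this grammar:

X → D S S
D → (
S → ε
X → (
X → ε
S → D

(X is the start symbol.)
Yes. S → D with FOLLOW(S) on { '(' }

A FIRST/FOLLOW conflict occurs when a non-terminal N has a nullable alternative N → β (β ⇒* ε) and another alternative N → α with FIRST(α) ∩ FOLLOW(N) ≠ ∅: on such a lookahead the parser cannot decide between expanding α and letting N vanish via β.

Nullable non-terminals: S, X.
FIRST sets used below: FIRST(D) = { '(' }

S: nullable alternative(s) S → ε; FOLLOW(S) = { $, '(' }
  S → ε: FIRST \ {ε} = { } — this is the only nullable alternative, skip
  S → D: FIRST \ {ε} = { '(' } — overlaps FOLLOW(S) on { '(' }: CONFLICT

X: nullable alternative(s) X → ε; FOLLOW(X) = { $ }
  X → D S S: FIRST \ {ε} = { '(' } — disjoint from FOLLOW(X)
  X → (: FIRST \ {ε} = { '(' } — disjoint from FOLLOW(X)
  X → ε: FIRST \ {ε} = { } — this is the only nullable alternative, skip

D has no nullable alternative, so no FIRST/FOLLOW check is needed there.

So the grammar has 1 FIRST/FOLLOW conflict (marked CONFLICT above).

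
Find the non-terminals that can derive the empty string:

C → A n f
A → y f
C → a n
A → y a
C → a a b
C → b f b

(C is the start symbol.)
None

A non-terminal is nullable if it can derive ε (the empty string): either it has an ε-production, or it has a production whose right-hand side consists entirely of nullable non-terminals.

There are no ε-productions, so no non-terminal can derive ε.
No non-terminals are nullable.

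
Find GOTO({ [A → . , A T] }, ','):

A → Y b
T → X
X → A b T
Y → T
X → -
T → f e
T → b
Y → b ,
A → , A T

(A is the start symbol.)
{ [A → , . A T], [A → . , A T], [A → . Y b], [T → . X], [T → . b], [T → . f e], [X → . -], [X → . A b T], [Y → . T], [Y → . b ,] }

GOTO(I, ',') = CLOSURE({ [A → αX.β] : [A → α.Xβ] ∈ I, X = ',' })

Items with dot before ',', with the dot advanced:
  [A → . , A T] → [A → , . A T]
Closure of the advanced items:
  [A → , . A T] has the dot before A: add [A → . Y b], [A → . , A T]
  [A → . Y b] has the dot before Y: add [Y → . T], [Y → . b ,]
  [Y → . T] has the dot before T: add [T → . X], [T → . f e], [T → . b]
  [T → . X] has the dot before X: add [X → . A b T], [X → . -]

GOTO = { [A → , . A T], [A → . , A T], [A → . Y b], [T → . X], [T → . b], [T → . f e], [X → . -], [X → . A b T], [Y → . T], [Y → . b ,] }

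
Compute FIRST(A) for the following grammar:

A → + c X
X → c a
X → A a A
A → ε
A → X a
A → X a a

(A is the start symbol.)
{ '+', 'a', 'c', ε }

To compute FIRST(A), examine every production with A on the left-hand side, reading each right-hand side left to right until a non-nullable symbol is reached.

FIRST sets of the other non-terminals involved (by the same procedure, iterated to a fixed point):
  FIRST(X) = { '+', 'a', 'c' }

From A → + c X:
  - '+' is a terminal: add '+' and stop
From A → ε:
  - ε-production, so ε ∈ FIRST(A)
From A → X a:
  - X is a non-terminal: add FIRST(X) \ {ε} = { '+', 'a', 'c' }
    X is not nullable, so stop
From A → X a a:
  - X is a non-terminal: add FIRST(X) \ {ε} = { '+', 'a', 'c' }
    X is not nullable, so stop

Collecting: FIRST(A) = { '+', 'a', 'c', ε }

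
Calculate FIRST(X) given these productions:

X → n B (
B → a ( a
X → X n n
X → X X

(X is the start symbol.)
{ 'n' }

From X → n B (:
  - n is a terminal: add 'n' and stop
From X → X n n:
  - X is the symbol being defined: contributes nothing new
    X is not nullable, so stop
From X → X X:
  - X is the symbol being defined: contributes nothing new
    X is not nullable, so stop

Collecting: FIRST(X) = { 'n' }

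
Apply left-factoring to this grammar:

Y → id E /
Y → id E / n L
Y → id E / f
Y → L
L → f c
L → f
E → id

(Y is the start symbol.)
Y → id E / Y'
Y' → ε
Y' → n L
Y' → f
Y → L
L → f L'
L' → c
L' → ε
E → id

Left-factoring transforms A → αβ₁ | αβ₂ into A → αA' and A' → β₁ | β₂
(α is the longest common prefix among the alternatives). Repeat until
no nonterminal has two alternatives with a common prefix.

Round 1: Y has alternatives sharing prefix 'id E /'. Introduce Y': Y → id E / Y'
  Add: Y' → ε
  Add: Y' → n L
  Add: Y' → f

Round 2: L has alternatives sharing prefix 'f'. Introduce L': L → f L'
  Add: L' → c
  Add: L' → ε

No remaining common prefixes — done.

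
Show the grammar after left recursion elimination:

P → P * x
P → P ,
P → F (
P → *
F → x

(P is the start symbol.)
P → F ( P'
P → * P'
P' → * x P'
P' → , P'
P' → ε
F → x

P is directly left-recursive. The standard transformation for
  A → A α₁ | ... | A α_m | β₁ | ... | β_n
is
  A  → β₁ A' | ... | β_n A'
  A' → α₁ A' | ... | α_m A' | ε

P → F ( becomes P → F ( P'
P → * becomes P → * P'
P → P * x becomes P' → * x P'
P → P , becomes P' → , P'
Add P' → ε

Productions for other non-terminals are unchanged:
  F → x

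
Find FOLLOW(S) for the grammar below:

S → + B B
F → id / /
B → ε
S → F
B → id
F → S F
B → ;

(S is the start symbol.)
To compute FOLLOW(S), find every occurrence of S on a right-hand side N → α S β: add FIRST(β) \ {ε}, and if β is empty or nullable also add FOLLOW(N). Iterate to a fixed point.

S is the start symbol, so $ ∈ FOLLOW(S).
In F → S F: S is followed by F, add FIRST(F) \ {ε} = { '+', 'id' }

Taking the union: FOLLOW(S) = { $, '+', 'id' }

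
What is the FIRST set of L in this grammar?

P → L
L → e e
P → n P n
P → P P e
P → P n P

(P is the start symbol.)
{ 'e' }

From L → e e:
  - e is a terminal: add 'e' and stop

Collecting: FIRST(L) = { 'e' }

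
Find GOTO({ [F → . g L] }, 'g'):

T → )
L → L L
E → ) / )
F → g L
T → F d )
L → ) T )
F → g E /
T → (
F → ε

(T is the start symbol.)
GOTO(I, 'g') = CLOSURE({ [A → αX.β] : [A → α.Xβ] ∈ I, X = 'g' })

Items with dot before 'g', with the dot advanced:
  [F → . g L] → [F → g . L]
Closure of the advanced items:
  [F → g . L] has the dot before L: add [L → . L L], [L → . ) T )]

GOTO = { [F → g . L], [L → . ) T )], [L → . L L] }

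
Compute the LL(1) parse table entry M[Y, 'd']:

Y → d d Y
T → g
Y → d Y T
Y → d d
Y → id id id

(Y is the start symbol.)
To find M[Y, 'd'], we find productions for Y where 'd' is in the predict set (PREDICT(N → α) = (FIRST(α) \ {ε}) ∪ (FOLLOW(N) if α ⇒* ε)).

Y → d d Y: PREDICT = { 'd' }
  'd' is in predict set, so this production goes in M[Y, 'd']
Y → d Y T: PREDICT = { 'd' }
  'd' is in predict set, so this production goes in M[Y, 'd']
Y → d d: PREDICT = { 'd' }
  'd' is in predict set, so this production goes in M[Y, 'd']
Y → id id id: PREDICT = { 'id' }

M[Y, 'd'] = Y → d d Y, Y → d Y T, Y → d d  (a multiply-defined cell — the grammar is not LL(1))

Answer: Y → d d Y, Y → d Y T, Y → d d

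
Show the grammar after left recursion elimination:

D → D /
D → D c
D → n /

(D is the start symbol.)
D is directly left-recursive. The standard transformation for
  A → A α₁ | ... | A α_m | β₁ | ... | β_n
is
  A  → β₁ A' | ... | β_n A'
  A' → α₁ A' | ... | α_m A' | ε

D → n / becomes D → n / D'
D → D / becomes D' → / D'
D → D c becomes D' → c D'
Add D' → ε

Resulting grammar:
D → n / D'
D' → / D'
D' → c D'
D' → ε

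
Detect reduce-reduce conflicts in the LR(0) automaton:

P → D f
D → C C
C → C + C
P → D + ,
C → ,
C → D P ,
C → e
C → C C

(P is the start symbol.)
Yes — I12: [C → C C .] vs [D → C C .]

A reduce-reduce conflict occurs when an LR(0) state has two complete items [A → α .] and [B → β .] — both call for a reduction, and with no lookahead the parser cannot choose between them.

Augment with P' → P and build the canonical LR(0) collection (I0 = CLOSURE({[P' → . P]}), then GOTO on every symbol after a dot until no new states appear). It has 15 states:
  I0: { [C → . ,], [C → . C + C], [C → . C C], [C → . D P ,], [C → . e], [D → . C C], [P → . D + ,], [P → . D f], [P' → . P] }  — shift
  I1: { [C → , .] }  — reduce
  I2: { [C → . ,], [C → . C + C], [C → . C C], [C → . D P ,], [C → . e], [C → C . + C], [C → C . C], [D → . C C], [D → C . C] }  — shift
  I3: { [C → . ,], [C → . C + C], [C → . C C], [C → . D P ,], [C → . e], [C → D . P ,], [D → . C C], [P → . D + ,], [P → . D f], [P → D . + ,], [P → D . f] }  — shift
  I4: { [P' → P .] }  — accept
  I5: { [C → e .] }  — reduce
  I6: { [P → D + . ,] }  — shift
  I7: { [C → D P . ,] }  — shift
  I8: { [P → D f .] }  — reduce
  I9: { [C → D P , .] }  — reduce
  I10: { [P → D + , .] }  — reduce
  I11: { [C → . ,], [C → . C + C], [C → . C C], [C → . D P ,], [C → . e], [C → C + . C], [D → . C C] }  — shift
  I12: { [C → . ,], [C → . C + C], [C → . C C], [C → . D P ,], [C → . e], [C → C . + C], [C → C . C], [C → C C .], [D → . C C], [D → C . C], [D → C C .] }  — shift, 2 reduces
  I13: { [C → . ,], [C → . C + C], [C → . C C], [C → . D P ,], [C → . e], [C → D . P ,], [D → . C C], [P → . D + ,], [P → . D f] }  — shift
  I14: { [C → . ,], [C → . C + C], [C → . C C], [C → . D P ,], [C → . e], [C → C + C .], [C → C . + C], [C → C . C], [D → . C C], [D → C . C] }  — shift, reduce

I12 contains complete items [C → C C .], [D → C C .] — reduce-reduce conflict.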